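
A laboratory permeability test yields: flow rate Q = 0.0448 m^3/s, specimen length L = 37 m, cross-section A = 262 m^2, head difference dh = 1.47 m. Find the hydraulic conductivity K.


From K = Q*L / (A*dh):
Numerator: Q*L = 0.0448 * 37 = 1.6576.
Denominator: A*dh = 262 * 1.47 = 385.14.
K = 1.6576 / 385.14 = 0.004304 m/s.

0.004304


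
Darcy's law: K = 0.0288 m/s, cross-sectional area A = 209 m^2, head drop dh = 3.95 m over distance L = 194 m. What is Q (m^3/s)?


Darcy's law: Q = K * A * i, where i = dh/L.
Hydraulic gradient i = 3.95 / 194 = 0.020361.
Q = 0.0288 * 209 * 0.020361
  = 0.1226 m^3/s.

0.1226


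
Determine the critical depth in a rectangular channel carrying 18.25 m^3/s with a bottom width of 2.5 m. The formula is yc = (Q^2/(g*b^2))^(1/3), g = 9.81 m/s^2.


Using yc = (Q^2 / (g * b^2))^(1/3):
Q^2 = 18.25^2 = 333.06.
g * b^2 = 9.81 * 2.5^2 = 9.81 * 6.25 = 61.31.
Q^2 / (g*b^2) = 333.06 / 61.31 = 5.4324.
yc = 5.4324^(1/3) = 1.7579 m.

1.7579


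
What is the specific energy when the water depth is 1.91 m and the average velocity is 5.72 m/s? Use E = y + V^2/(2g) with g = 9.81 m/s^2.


Specific energy E = y + V^2/(2g).
Velocity head = V^2/(2g) = 5.72^2 / (2*9.81) = 32.7184 / 19.62 = 1.6676 m.
E = 1.91 + 1.6676 = 3.5776 m.

3.5776


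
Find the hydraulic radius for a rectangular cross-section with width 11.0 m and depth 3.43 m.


For a rectangular section:
Flow area A = b * y = 11.0 * 3.43 = 37.73 m^2.
Wetted perimeter P = b + 2y = 11.0 + 2*3.43 = 17.86 m.
Hydraulic radius R = A/P = 37.73 / 17.86 = 2.1125 m.

2.1125


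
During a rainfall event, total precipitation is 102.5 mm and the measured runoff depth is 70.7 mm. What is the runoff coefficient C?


The runoff coefficient C = runoff depth / rainfall depth.
C = 70.7 / 102.5
  = 0.6898.

0.6898


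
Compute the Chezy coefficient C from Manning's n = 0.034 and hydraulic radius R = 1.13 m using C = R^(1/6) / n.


The Chezy coefficient relates to Manning's n through C = R^(1/6) / n.
R^(1/6) = 1.13^(1/6) = 1.020578.
C = 1.020578 / 0.034 = 30.02 m^(1/2)/s.

30.02


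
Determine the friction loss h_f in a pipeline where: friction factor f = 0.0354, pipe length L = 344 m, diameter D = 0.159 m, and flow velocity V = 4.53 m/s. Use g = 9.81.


Darcy-Weisbach equation: h_f = f * (L/D) * V^2/(2g).
f * L/D = 0.0354 * 344/0.159 = 76.5887.
V^2/(2g) = 4.53^2 / (2*9.81) = 20.5209 / 19.62 = 1.0459 m.
h_f = 76.5887 * 1.0459 = 80.105 m.

80.105


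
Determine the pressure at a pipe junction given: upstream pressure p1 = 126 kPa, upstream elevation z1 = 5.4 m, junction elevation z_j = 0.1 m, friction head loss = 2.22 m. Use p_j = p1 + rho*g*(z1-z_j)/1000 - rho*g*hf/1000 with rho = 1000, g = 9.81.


Junction pressure: p_j = p1 + rho*g*(z1 - z_j)/1000 - rho*g*hf/1000.
Elevation term = 1000*9.81*(5.4 - 0.1)/1000 = 51.993 kPa.
Friction term = 1000*9.81*2.22/1000 = 21.778 kPa.
p_j = 126 + 51.993 - 21.778 = 156.21 kPa.

156.21


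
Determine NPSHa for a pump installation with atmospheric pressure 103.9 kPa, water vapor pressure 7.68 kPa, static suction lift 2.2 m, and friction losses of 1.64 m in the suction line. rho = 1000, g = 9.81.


NPSHa = p_atm/(rho*g) - z_s - hf_s - p_vap/(rho*g).
p_atm/(rho*g) = 103.9*1000 / (1000*9.81) = 10.591 m.
p_vap/(rho*g) = 7.68*1000 / (1000*9.81) = 0.783 m.
NPSHa = 10.591 - 2.2 - 1.64 - 0.783
      = 5.97 m.

5.97


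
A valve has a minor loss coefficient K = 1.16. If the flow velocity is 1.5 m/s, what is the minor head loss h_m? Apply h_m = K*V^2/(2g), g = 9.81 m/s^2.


Minor loss formula: h_m = K * V^2/(2g).
V^2 = 1.5^2 = 2.25.
V^2/(2g) = 2.25 / 19.62 = 0.1147 m.
h_m = 1.16 * 0.1147 = 0.133 m.

0.133


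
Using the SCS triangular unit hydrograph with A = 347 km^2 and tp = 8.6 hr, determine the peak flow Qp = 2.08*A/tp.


SCS formula: Qp = 2.08 * A / tp.
Qp = 2.08 * 347 / 8.6
   = 721.76 / 8.6
   = 83.93 m^3/s per cm.

83.93


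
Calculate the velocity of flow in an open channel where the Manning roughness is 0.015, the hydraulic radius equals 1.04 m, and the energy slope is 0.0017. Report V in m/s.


Manning's equation gives V = (1/n) * R^(2/3) * S^(1/2).
First, compute R^(2/3) = 1.04^(2/3) = 1.0265.
Next, S^(1/2) = 0.0017^(1/2) = 0.041231.
Then 1/n = 1/0.015 = 66.67.
V = 66.67 * 1.0265 * 0.041231 = 2.8216 m/s.

2.8216


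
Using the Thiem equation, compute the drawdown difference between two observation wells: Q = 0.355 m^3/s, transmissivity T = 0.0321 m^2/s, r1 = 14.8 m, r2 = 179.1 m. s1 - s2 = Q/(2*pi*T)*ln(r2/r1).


Thiem equation: s1 - s2 = Q/(2*pi*T) * ln(r2/r1).
ln(r2/r1) = ln(179.1/14.8) = 2.4933.
Q/(2*pi*T) = 0.355 / (2*pi*0.0321) = 0.355 / 0.2017 = 1.7601.
s1 - s2 = 1.7601 * 2.4933 = 4.3885 m.

4.3885


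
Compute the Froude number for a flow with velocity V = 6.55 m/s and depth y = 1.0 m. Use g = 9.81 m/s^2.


The Froude number is defined as Fr = V / sqrt(g*y).
g*y = 9.81 * 1.0 = 9.81.
sqrt(g*y) = sqrt(9.81) = 3.1321.
Fr = 6.55 / 3.1321 = 2.0913.

2.0913


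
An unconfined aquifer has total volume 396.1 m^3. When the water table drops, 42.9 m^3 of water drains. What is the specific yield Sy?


Specific yield Sy = Volume drained / Total volume.
Sy = 42.9 / 396.1
   = 0.1083.

0.1083


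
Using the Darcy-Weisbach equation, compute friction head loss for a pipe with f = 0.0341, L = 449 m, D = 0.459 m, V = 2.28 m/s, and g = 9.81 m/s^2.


Darcy-Weisbach equation: h_f = f * (L/D) * V^2/(2g).
f * L/D = 0.0341 * 449/0.459 = 33.3571.
V^2/(2g) = 2.28^2 / (2*9.81) = 5.1984 / 19.62 = 0.265 m.
h_f = 33.3571 * 0.265 = 8.838 m.

8.838


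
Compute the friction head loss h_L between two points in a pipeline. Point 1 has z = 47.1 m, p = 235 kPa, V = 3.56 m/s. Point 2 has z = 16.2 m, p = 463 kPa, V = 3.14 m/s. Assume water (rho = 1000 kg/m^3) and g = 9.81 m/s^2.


Total head at each section: H = z + p/(rho*g) + V^2/(2g).
H1 = 47.1 + 235*1000/(1000*9.81) + 3.56^2/(2*9.81)
   = 47.1 + 23.955 + 0.646
   = 71.701 m.
H2 = 16.2 + 463*1000/(1000*9.81) + 3.14^2/(2*9.81)
   = 16.2 + 47.197 + 0.5025
   = 63.899 m.
h_L = H1 - H2 = 71.701 - 63.899 = 7.802 m.

7.802


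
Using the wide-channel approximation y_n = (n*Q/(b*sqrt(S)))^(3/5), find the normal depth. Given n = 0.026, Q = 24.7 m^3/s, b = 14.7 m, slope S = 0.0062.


We use the wide-channel approximation y_n = (n*Q/(b*sqrt(S)))^(3/5).
sqrt(S) = sqrt(0.0062) = 0.07874.
Numerator: n*Q = 0.026 * 24.7 = 0.6422.
Denominator: b*sqrt(S) = 14.7 * 0.07874 = 1.157478.
arg = 0.5548.
y_n = 0.5548^(3/5) = 0.7023 m.

0.7023


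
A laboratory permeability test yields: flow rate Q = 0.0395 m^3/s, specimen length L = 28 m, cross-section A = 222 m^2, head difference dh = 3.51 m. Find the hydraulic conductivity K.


From K = Q*L / (A*dh):
Numerator: Q*L = 0.0395 * 28 = 1.106.
Denominator: A*dh = 222 * 3.51 = 779.22.
K = 1.106 / 779.22 = 0.001419 m/s.

0.001419


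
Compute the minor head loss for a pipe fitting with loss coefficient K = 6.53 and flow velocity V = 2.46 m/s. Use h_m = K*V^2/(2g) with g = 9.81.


Minor loss formula: h_m = K * V^2/(2g).
V^2 = 2.46^2 = 6.0516.
V^2/(2g) = 6.0516 / 19.62 = 0.3084 m.
h_m = 6.53 * 0.3084 = 2.0141 m.

2.0141


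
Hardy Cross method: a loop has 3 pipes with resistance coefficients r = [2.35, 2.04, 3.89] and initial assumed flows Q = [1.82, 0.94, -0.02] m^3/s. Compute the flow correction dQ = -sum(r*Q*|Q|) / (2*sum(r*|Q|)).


Numerator terms (r*Q*|Q|): 2.35*1.82*|1.82| = 7.7841; 2.04*0.94*|0.94| = 1.8025; 3.89*-0.02*|-0.02| = -0.0016.
Sum of numerator = 9.5851.
Denominator terms (r*|Q|): 2.35*|1.82| = 4.277; 2.04*|0.94| = 1.9176; 3.89*|-0.02| = 0.0778.
2 * sum of denominator = 2 * 6.2724 = 12.5448.
dQ = -9.5851 / 12.5448 = -0.7641 m^3/s.

-0.7641


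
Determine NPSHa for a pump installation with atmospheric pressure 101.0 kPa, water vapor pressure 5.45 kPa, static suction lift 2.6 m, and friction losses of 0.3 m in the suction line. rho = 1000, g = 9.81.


NPSHa = p_atm/(rho*g) - z_s - hf_s - p_vap/(rho*g).
p_atm/(rho*g) = 101.0*1000 / (1000*9.81) = 10.296 m.
p_vap/(rho*g) = 5.45*1000 / (1000*9.81) = 0.556 m.
NPSHa = 10.296 - 2.6 - 0.3 - 0.556
      = 6.84 m.

6.84


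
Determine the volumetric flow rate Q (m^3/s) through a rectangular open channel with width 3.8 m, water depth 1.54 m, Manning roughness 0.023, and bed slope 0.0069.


For a rectangular channel, the cross-sectional area A = b * y = 3.8 * 1.54 = 5.85 m^2.
The wetted perimeter P = b + 2y = 3.8 + 2*1.54 = 6.88 m.
Hydraulic radius R = A/P = 5.85/6.88 = 0.8506 m.
Velocity V = (1/n)*R^(2/3)*S^(1/2) = (1/0.023)*0.8506^(2/3)*0.0069^(1/2) = 3.2422 m/s.
Discharge Q = A * V = 5.85 * 3.2422 = 18.973 m^3/s.

18.973


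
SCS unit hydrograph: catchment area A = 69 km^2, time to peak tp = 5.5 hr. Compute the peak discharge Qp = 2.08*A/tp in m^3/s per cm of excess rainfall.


SCS formula: Qp = 2.08 * A / tp.
Qp = 2.08 * 69 / 5.5
   = 143.52 / 5.5
   = 26.09 m^3/s per cm.

26.09


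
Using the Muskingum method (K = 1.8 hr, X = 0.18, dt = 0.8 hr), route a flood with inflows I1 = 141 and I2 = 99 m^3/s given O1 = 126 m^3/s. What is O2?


Muskingum coefficients:
denom = 2*K*(1-X) + dt = 2*1.8*(1-0.18) + 0.8 = 3.752.
C0 = (dt - 2*K*X)/denom = (0.8 - 2*1.8*0.18)/3.752 = 0.0405.
C1 = (dt + 2*K*X)/denom = (0.8 + 2*1.8*0.18)/3.752 = 0.3859.
C2 = (2*K*(1-X) - dt)/denom = 0.5736.
O2 = C0*I2 + C1*I1 + C2*O1
   = 0.0405*99 + 0.3859*141 + 0.5736*126
   = 130.7 m^3/s.

130.7


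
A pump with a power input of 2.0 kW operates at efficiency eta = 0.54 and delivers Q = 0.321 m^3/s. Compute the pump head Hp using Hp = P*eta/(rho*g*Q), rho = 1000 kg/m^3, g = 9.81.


Pump head formula: Hp = P * eta / (rho * g * Q).
Numerator: P * eta = 2.0 * 1000 * 0.54 = 1080.0 W.
Denominator: rho * g * Q = 1000 * 9.81 * 0.321 = 3149.01.
Hp = 1080.0 / 3149.01 = 0.34 m.

0.34


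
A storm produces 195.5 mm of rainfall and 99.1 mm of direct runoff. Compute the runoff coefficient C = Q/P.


The runoff coefficient C = runoff depth / rainfall depth.
C = 99.1 / 195.5
  = 0.5069.

0.5069


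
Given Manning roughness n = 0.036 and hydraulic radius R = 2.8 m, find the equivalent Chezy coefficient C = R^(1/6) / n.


The Chezy coefficient relates to Manning's n through C = R^(1/6) / n.
R^(1/6) = 2.8^(1/6) = 1.187207.
C = 1.187207 / 0.036 = 32.98 m^(1/2)/s.

32.98


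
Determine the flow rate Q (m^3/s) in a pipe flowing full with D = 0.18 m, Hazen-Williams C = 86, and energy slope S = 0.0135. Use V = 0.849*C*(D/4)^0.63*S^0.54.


For a full circular pipe, R = D/4 = 0.18/4 = 0.045 m.
V = 0.849 * 86 * 0.045^0.63 * 0.0135^0.54
  = 0.849 * 86 * 0.14175 * 0.097809
  = 1.0123 m/s.
Pipe area A = pi*D^2/4 = pi*0.18^2/4 = 0.0254 m^2.
Q = A * V = 0.0254 * 1.0123 = 0.0258 m^3/s.

0.0258


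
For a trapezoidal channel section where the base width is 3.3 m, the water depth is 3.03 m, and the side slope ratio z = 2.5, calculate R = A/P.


For a trapezoidal section with side slope z:
A = (b + z*y)*y = (3.3 + 2.5*3.03)*3.03 = 32.951 m^2.
P = b + 2*y*sqrt(1 + z^2) = 3.3 + 2*3.03*sqrt(1 + 2.5^2) = 19.617 m.
R = A/P = 32.951 / 19.617 = 1.6797 m.

1.6797


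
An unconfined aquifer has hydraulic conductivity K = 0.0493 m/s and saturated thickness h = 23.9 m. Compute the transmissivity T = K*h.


Transmissivity is defined as T = K * h.
T = 0.0493 * 23.9
  = 1.1783 m^2/s.

1.1783


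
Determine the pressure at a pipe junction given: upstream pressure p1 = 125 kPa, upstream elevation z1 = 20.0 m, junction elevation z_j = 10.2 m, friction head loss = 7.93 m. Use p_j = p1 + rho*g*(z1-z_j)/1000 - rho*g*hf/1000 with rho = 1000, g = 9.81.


Junction pressure: p_j = p1 + rho*g*(z1 - z_j)/1000 - rho*g*hf/1000.
Elevation term = 1000*9.81*(20.0 - 10.2)/1000 = 96.138 kPa.
Friction term = 1000*9.81*7.93/1000 = 77.793 kPa.
p_j = 125 + 96.138 - 77.793 = 143.34 kPa.

143.34


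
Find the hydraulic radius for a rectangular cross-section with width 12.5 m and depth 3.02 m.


For a rectangular section:
Flow area A = b * y = 12.5 * 3.02 = 37.75 m^2.
Wetted perimeter P = b + 2y = 12.5 + 2*3.02 = 18.54 m.
Hydraulic radius R = A/P = 37.75 / 18.54 = 2.0361 m.

2.0361


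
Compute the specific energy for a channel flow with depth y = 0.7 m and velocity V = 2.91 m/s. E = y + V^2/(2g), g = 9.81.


Specific energy E = y + V^2/(2g).
Velocity head = V^2/(2g) = 2.91^2 / (2*9.81) = 8.4681 / 19.62 = 0.4316 m.
E = 0.7 + 0.4316 = 1.1316 m.

1.1316


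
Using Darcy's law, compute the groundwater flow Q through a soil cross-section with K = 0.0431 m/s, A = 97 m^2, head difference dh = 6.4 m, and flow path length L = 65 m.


Darcy's law: Q = K * A * i, where i = dh/L.
Hydraulic gradient i = 6.4 / 65 = 0.098462.
Q = 0.0431 * 97 * 0.098462
  = 0.4116 m^3/s.

0.4116


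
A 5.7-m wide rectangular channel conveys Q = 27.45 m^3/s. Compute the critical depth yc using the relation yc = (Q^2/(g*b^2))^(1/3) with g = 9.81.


Using yc = (Q^2 / (g * b^2))^(1/3):
Q^2 = 27.45^2 = 753.5.
g * b^2 = 9.81 * 5.7^2 = 9.81 * 32.49 = 318.73.
Q^2 / (g*b^2) = 753.5 / 318.73 = 2.3641.
yc = 2.3641^(1/3) = 1.3322 m.

1.3322


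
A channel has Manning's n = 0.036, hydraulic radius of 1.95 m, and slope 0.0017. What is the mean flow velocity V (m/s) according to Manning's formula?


Manning's equation gives V = (1/n) * R^(2/3) * S^(1/2).
First, compute R^(2/3) = 1.95^(2/3) = 1.5608.
Next, S^(1/2) = 0.0017^(1/2) = 0.041231.
Then 1/n = 1/0.036 = 27.78.
V = 27.78 * 1.5608 * 0.041231 = 1.7876 m/s.

1.7876


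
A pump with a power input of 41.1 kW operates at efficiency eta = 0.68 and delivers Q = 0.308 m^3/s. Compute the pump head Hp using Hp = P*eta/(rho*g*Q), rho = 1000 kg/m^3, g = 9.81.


Pump head formula: Hp = P * eta / (rho * g * Q).
Numerator: P * eta = 41.1 * 1000 * 0.68 = 27948.0 W.
Denominator: rho * g * Q = 1000 * 9.81 * 0.308 = 3021.48.
Hp = 27948.0 / 3021.48 = 9.25 m.

9.25


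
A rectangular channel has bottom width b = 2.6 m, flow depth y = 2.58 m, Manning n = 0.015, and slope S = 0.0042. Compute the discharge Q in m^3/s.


For a rectangular channel, the cross-sectional area A = b * y = 2.6 * 2.58 = 6.71 m^2.
The wetted perimeter P = b + 2y = 2.6 + 2*2.58 = 7.76 m.
Hydraulic radius R = A/P = 6.71/7.76 = 0.8644 m.
Velocity V = (1/n)*R^(2/3)*S^(1/2) = (1/0.015)*0.8644^(2/3)*0.0042^(1/2) = 3.9206 m/s.
Discharge Q = A * V = 6.71 * 3.9206 = 26.299 m^3/s.

26.299


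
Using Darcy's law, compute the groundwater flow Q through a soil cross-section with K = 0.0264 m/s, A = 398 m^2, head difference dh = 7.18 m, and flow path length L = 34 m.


Darcy's law: Q = K * A * i, where i = dh/L.
Hydraulic gradient i = 7.18 / 34 = 0.211176.
Q = 0.0264 * 398 * 0.211176
  = 2.2189 m^3/s.

2.2189


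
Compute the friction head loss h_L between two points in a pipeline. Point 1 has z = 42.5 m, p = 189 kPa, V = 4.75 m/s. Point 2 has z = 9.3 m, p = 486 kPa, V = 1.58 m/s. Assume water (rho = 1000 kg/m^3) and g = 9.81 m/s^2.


Total head at each section: H = z + p/(rho*g) + V^2/(2g).
H1 = 42.5 + 189*1000/(1000*9.81) + 4.75^2/(2*9.81)
   = 42.5 + 19.266 + 1.15
   = 62.916 m.
H2 = 9.3 + 486*1000/(1000*9.81) + 1.58^2/(2*9.81)
   = 9.3 + 49.541 + 0.1272
   = 58.969 m.
h_L = H1 - H2 = 62.916 - 58.969 = 3.948 m.

3.948


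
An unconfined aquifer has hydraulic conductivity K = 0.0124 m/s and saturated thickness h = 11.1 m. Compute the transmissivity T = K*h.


Transmissivity is defined as T = K * h.
T = 0.0124 * 11.1
  = 0.1376 m^2/s.

0.1376


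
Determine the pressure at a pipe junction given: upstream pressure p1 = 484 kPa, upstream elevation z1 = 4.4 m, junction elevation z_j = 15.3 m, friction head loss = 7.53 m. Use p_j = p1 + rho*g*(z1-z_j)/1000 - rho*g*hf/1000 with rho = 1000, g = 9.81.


Junction pressure: p_j = p1 + rho*g*(z1 - z_j)/1000 - rho*g*hf/1000.
Elevation term = 1000*9.81*(4.4 - 15.3)/1000 = -106.929 kPa.
Friction term = 1000*9.81*7.53/1000 = 73.869 kPa.
p_j = 484 + -106.929 - 73.869 = 303.2 kPa.

303.2


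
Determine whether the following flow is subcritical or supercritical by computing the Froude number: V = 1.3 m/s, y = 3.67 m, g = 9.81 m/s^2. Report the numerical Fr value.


The Froude number is defined as Fr = V / sqrt(g*y).
g*y = 9.81 * 3.67 = 36.0027.
sqrt(g*y) = sqrt(36.0027) = 6.0002.
Fr = 1.3 / 6.0002 = 0.2167.
Since Fr < 1, the flow is subcritical.

0.2167


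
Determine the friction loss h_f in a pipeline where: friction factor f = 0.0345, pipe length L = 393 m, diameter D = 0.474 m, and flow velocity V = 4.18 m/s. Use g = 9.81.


Darcy-Weisbach equation: h_f = f * (L/D) * V^2/(2g).
f * L/D = 0.0345 * 393/0.474 = 28.6044.
V^2/(2g) = 4.18^2 / (2*9.81) = 17.4724 / 19.62 = 0.8905 m.
h_f = 28.6044 * 0.8905 = 25.473 m.

25.473


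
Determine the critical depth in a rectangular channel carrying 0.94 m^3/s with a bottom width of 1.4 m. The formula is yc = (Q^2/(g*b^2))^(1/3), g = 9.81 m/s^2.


Using yc = (Q^2 / (g * b^2))^(1/3):
Q^2 = 0.94^2 = 0.88.
g * b^2 = 9.81 * 1.4^2 = 9.81 * 1.96 = 19.23.
Q^2 / (g*b^2) = 0.88 / 19.23 = 0.0458.
yc = 0.0458^(1/3) = 0.3582 m.

0.3582


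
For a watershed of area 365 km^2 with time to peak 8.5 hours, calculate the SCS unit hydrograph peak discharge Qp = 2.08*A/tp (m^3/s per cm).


SCS formula: Qp = 2.08 * A / tp.
Qp = 2.08 * 365 / 8.5
   = 759.2 / 8.5
   = 89.32 m^3/s per cm.

89.32


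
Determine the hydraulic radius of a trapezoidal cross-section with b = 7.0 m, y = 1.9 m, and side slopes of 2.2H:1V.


For a trapezoidal section with side slope z:
A = (b + z*y)*y = (7.0 + 2.2*1.9)*1.9 = 21.242 m^2.
P = b + 2*y*sqrt(1 + z^2) = 7.0 + 2*1.9*sqrt(1 + 2.2^2) = 16.183 m.
R = A/P = 21.242 / 16.183 = 1.3126 m.

1.3126


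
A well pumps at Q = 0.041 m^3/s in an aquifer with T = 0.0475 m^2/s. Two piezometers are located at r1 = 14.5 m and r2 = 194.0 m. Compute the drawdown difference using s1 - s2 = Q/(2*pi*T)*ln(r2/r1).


Thiem equation: s1 - s2 = Q/(2*pi*T) * ln(r2/r1).
ln(r2/r1) = ln(194.0/14.5) = 2.5937.
Q/(2*pi*T) = 0.041 / (2*pi*0.0475) = 0.041 / 0.2985 = 0.1374.
s1 - s2 = 0.1374 * 2.5937 = 0.3563 m.

0.3563


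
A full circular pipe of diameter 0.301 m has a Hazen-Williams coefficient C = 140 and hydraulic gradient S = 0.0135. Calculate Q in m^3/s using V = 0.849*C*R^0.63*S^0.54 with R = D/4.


For a full circular pipe, R = D/4 = 0.301/4 = 0.0752 m.
V = 0.849 * 140 * 0.0752^0.63 * 0.0135^0.54
  = 0.849 * 140 * 0.195974 * 0.097809
  = 2.2783 m/s.
Pipe area A = pi*D^2/4 = pi*0.301^2/4 = 0.0712 m^2.
Q = A * V = 0.0712 * 2.2783 = 0.1621 m^3/s.

0.1621


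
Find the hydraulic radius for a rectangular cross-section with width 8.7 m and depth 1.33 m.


For a rectangular section:
Flow area A = b * y = 8.7 * 1.33 = 11.57 m^2.
Wetted perimeter P = b + 2y = 8.7 + 2*1.33 = 11.36 m.
Hydraulic radius R = A/P = 11.57 / 11.36 = 1.0186 m.

1.0186


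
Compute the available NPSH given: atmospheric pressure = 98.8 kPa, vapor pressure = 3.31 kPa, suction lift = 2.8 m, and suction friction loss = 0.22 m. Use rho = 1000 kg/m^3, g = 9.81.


NPSHa = p_atm/(rho*g) - z_s - hf_s - p_vap/(rho*g).
p_atm/(rho*g) = 98.8*1000 / (1000*9.81) = 10.071 m.
p_vap/(rho*g) = 3.31*1000 / (1000*9.81) = 0.337 m.
NPSHa = 10.071 - 2.8 - 0.22 - 0.337
      = 6.71 m.

6.71


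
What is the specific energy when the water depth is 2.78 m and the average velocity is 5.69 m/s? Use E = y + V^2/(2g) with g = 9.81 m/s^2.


Specific energy E = y + V^2/(2g).
Velocity head = V^2/(2g) = 5.69^2 / (2*9.81) = 32.3761 / 19.62 = 1.6502 m.
E = 2.78 + 1.6502 = 4.4302 m.

4.4302


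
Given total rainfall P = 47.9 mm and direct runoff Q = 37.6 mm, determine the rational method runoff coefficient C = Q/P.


The runoff coefficient C = runoff depth / rainfall depth.
C = 37.6 / 47.9
  = 0.785.

0.785


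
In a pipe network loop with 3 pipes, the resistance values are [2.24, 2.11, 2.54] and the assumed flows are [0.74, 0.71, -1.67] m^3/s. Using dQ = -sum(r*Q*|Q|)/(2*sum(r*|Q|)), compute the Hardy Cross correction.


Numerator terms (r*Q*|Q|): 2.24*0.74*|0.74| = 1.2266; 2.11*0.71*|0.71| = 1.0637; 2.54*-1.67*|-1.67| = -7.0838.
Sum of numerator = -4.7935.
Denominator terms (r*|Q|): 2.24*|0.74| = 1.6576; 2.11*|0.71| = 1.4981; 2.54*|-1.67| = 4.2418.
2 * sum of denominator = 2 * 7.3975 = 14.795.
dQ = --4.7935 / 14.795 = 0.324 m^3/s.

0.324


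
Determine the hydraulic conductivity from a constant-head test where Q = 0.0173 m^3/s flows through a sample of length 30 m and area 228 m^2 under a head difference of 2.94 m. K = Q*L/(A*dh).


From K = Q*L / (A*dh):
Numerator: Q*L = 0.0173 * 30 = 0.519.
Denominator: A*dh = 228 * 2.94 = 670.32.
K = 0.519 / 670.32 = 0.000774 m/s.

0.000774


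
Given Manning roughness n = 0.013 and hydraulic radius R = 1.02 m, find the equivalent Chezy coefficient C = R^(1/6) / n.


The Chezy coefficient relates to Manning's n through C = R^(1/6) / n.
R^(1/6) = 1.02^(1/6) = 1.003306.
C = 1.003306 / 0.013 = 77.18 m^(1/2)/s.

77.18


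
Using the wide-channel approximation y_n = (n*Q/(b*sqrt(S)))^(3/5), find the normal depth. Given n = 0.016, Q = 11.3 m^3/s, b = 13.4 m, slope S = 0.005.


We use the wide-channel approximation y_n = (n*Q/(b*sqrt(S)))^(3/5).
sqrt(S) = sqrt(0.005) = 0.070711.
Numerator: n*Q = 0.016 * 11.3 = 0.1808.
Denominator: b*sqrt(S) = 13.4 * 0.070711 = 0.947527.
arg = 0.1908.
y_n = 0.1908^(3/5) = 0.3701 m.

0.3701


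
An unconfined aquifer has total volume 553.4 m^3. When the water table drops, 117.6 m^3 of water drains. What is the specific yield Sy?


Specific yield Sy = Volume drained / Total volume.
Sy = 117.6 / 553.4
   = 0.2125.

0.2125


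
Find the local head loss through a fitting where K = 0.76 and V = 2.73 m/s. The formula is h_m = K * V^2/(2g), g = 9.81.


Minor loss formula: h_m = K * V^2/(2g).
V^2 = 2.73^2 = 7.4529.
V^2/(2g) = 7.4529 / 19.62 = 0.3799 m.
h_m = 0.76 * 0.3799 = 0.2887 m.

0.2887


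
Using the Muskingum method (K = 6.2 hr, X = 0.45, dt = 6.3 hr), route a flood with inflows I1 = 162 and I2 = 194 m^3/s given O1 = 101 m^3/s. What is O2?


Muskingum coefficients:
denom = 2*K*(1-X) + dt = 2*6.2*(1-0.45) + 6.3 = 13.12.
C0 = (dt - 2*K*X)/denom = (6.3 - 2*6.2*0.45)/13.12 = 0.0549.
C1 = (dt + 2*K*X)/denom = (6.3 + 2*6.2*0.45)/13.12 = 0.9055.
C2 = (2*K*(1-X) - dt)/denom = 0.0396.
O2 = C0*I2 + C1*I1 + C2*O1
   = 0.0549*194 + 0.9055*162 + 0.0396*101
   = 161.34 m^3/s.

161.34


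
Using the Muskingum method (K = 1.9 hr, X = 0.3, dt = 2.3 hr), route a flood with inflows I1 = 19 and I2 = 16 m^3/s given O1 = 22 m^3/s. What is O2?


Muskingum coefficients:
denom = 2*K*(1-X) + dt = 2*1.9*(1-0.3) + 2.3 = 4.96.
C0 = (dt - 2*K*X)/denom = (2.3 - 2*1.9*0.3)/4.96 = 0.2339.
C1 = (dt + 2*K*X)/denom = (2.3 + 2*1.9*0.3)/4.96 = 0.6935.
C2 = (2*K*(1-X) - dt)/denom = 0.0726.
O2 = C0*I2 + C1*I1 + C2*O1
   = 0.2339*16 + 0.6935*19 + 0.0726*22
   = 18.52 m^3/s.

18.52


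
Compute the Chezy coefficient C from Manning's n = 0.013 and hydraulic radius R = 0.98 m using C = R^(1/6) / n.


The Chezy coefficient relates to Manning's n through C = R^(1/6) / n.
R^(1/6) = 0.98^(1/6) = 0.996639.
C = 0.996639 / 0.013 = 76.66 m^(1/2)/s.

76.66


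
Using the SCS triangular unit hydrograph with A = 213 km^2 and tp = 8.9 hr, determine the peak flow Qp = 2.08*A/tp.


SCS formula: Qp = 2.08 * A / tp.
Qp = 2.08 * 213 / 8.9
   = 443.04 / 8.9
   = 49.78 m^3/s per cm.

49.78


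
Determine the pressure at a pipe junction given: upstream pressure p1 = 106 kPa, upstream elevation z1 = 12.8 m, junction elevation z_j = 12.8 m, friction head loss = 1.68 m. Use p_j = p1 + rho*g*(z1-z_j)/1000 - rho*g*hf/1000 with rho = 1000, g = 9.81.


Junction pressure: p_j = p1 + rho*g*(z1 - z_j)/1000 - rho*g*hf/1000.
Elevation term = 1000*9.81*(12.8 - 12.8)/1000 = 0.0 kPa.
Friction term = 1000*9.81*1.68/1000 = 16.481 kPa.
p_j = 106 + 0.0 - 16.481 = 89.52 kPa.

89.52


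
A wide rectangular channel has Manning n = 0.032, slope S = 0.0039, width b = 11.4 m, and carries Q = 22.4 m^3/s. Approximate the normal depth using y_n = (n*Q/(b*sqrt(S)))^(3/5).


We use the wide-channel approximation y_n = (n*Q/(b*sqrt(S)))^(3/5).
sqrt(S) = sqrt(0.0039) = 0.06245.
Numerator: n*Q = 0.032 * 22.4 = 0.7168.
Denominator: b*sqrt(S) = 11.4 * 0.06245 = 0.71193.
arg = 1.0068.
y_n = 1.0068^(3/5) = 1.0041 m.

1.0041


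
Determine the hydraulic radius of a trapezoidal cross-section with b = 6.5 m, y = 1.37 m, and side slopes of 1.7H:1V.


For a trapezoidal section with side slope z:
A = (b + z*y)*y = (6.5 + 1.7*1.37)*1.37 = 12.096 m^2.
P = b + 2*y*sqrt(1 + z^2) = 6.5 + 2*1.37*sqrt(1 + 1.7^2) = 11.904 m.
R = A/P = 12.096 / 11.904 = 1.0161 m.

1.0161


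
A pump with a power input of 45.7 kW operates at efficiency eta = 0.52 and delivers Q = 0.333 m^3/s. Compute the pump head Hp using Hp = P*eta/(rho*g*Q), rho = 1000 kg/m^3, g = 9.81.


Pump head formula: Hp = P * eta / (rho * g * Q).
Numerator: P * eta = 45.7 * 1000 * 0.52 = 23764.0 W.
Denominator: rho * g * Q = 1000 * 9.81 * 0.333 = 3266.73.
Hp = 23764.0 / 3266.73 = 7.27 m.

7.27


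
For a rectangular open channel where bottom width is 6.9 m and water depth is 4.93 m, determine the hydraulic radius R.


For a rectangular section:
Flow area A = b * y = 6.9 * 4.93 = 34.02 m^2.
Wetted perimeter P = b + 2y = 6.9 + 2*4.93 = 16.76 m.
Hydraulic radius R = A/P = 34.02 / 16.76 = 2.0297 m.

2.0297


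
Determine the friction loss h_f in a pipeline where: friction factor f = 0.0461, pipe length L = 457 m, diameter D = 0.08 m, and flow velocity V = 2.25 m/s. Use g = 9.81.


Darcy-Weisbach equation: h_f = f * (L/D) * V^2/(2g).
f * L/D = 0.0461 * 457/0.08 = 263.3462.
V^2/(2g) = 2.25^2 / (2*9.81) = 5.0625 / 19.62 = 0.258 m.
h_f = 263.3462 * 0.258 = 67.951 m.

67.951


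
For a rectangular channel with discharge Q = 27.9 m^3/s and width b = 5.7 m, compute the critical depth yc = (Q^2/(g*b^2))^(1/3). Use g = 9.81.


Using yc = (Q^2 / (g * b^2))^(1/3):
Q^2 = 27.9^2 = 778.41.
g * b^2 = 9.81 * 5.7^2 = 9.81 * 32.49 = 318.73.
Q^2 / (g*b^2) = 778.41 / 318.73 = 2.4422.
yc = 2.4422^(1/3) = 1.3467 m.

1.3467


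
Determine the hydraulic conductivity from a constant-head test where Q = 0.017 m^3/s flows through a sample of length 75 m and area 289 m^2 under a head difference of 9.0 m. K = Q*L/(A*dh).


From K = Q*L / (A*dh):
Numerator: Q*L = 0.017 * 75 = 1.275.
Denominator: A*dh = 289 * 9.0 = 2601.0.
K = 1.275 / 2601.0 = 0.00049 m/s.

0.00049


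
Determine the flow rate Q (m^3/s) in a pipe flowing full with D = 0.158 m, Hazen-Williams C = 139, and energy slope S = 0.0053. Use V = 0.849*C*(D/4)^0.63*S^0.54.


For a full circular pipe, R = D/4 = 0.158/4 = 0.0395 m.
V = 0.849 * 139 * 0.0395^0.63 * 0.0053^0.54
  = 0.849 * 139 * 0.130574 * 0.059035
  = 0.9097 m/s.
Pipe area A = pi*D^2/4 = pi*0.158^2/4 = 0.0196 m^2.
Q = A * V = 0.0196 * 0.9097 = 0.0178 m^3/s.

0.0178


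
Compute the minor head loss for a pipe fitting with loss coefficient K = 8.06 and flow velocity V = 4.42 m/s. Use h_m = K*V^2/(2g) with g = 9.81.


Minor loss formula: h_m = K * V^2/(2g).
V^2 = 4.42^2 = 19.5364.
V^2/(2g) = 19.5364 / 19.62 = 0.9957 m.
h_m = 8.06 * 0.9957 = 8.0257 m.

8.0257


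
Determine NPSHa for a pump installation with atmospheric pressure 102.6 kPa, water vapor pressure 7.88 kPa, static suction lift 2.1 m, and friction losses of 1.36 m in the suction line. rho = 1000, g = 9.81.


NPSHa = p_atm/(rho*g) - z_s - hf_s - p_vap/(rho*g).
p_atm/(rho*g) = 102.6*1000 / (1000*9.81) = 10.459 m.
p_vap/(rho*g) = 7.88*1000 / (1000*9.81) = 0.803 m.
NPSHa = 10.459 - 2.1 - 1.36 - 0.803
      = 6.2 m.

6.2


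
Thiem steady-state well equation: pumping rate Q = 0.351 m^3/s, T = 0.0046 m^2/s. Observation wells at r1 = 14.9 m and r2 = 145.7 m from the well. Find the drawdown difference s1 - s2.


Thiem equation: s1 - s2 = Q/(2*pi*T) * ln(r2/r1).
ln(r2/r1) = ln(145.7/14.9) = 2.2802.
Q/(2*pi*T) = 0.351 / (2*pi*0.0046) = 0.351 / 0.0289 = 12.1442.
s1 - s2 = 12.1442 * 2.2802 = 27.6911 m.

27.6911


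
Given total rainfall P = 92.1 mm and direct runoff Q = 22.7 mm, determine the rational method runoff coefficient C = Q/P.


The runoff coefficient C = runoff depth / rainfall depth.
C = 22.7 / 92.1
  = 0.2465.

0.2465


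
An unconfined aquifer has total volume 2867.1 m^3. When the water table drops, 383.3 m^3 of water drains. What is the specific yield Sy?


Specific yield Sy = Volume drained / Total volume.
Sy = 383.3 / 2867.1
   = 0.1337.

0.1337


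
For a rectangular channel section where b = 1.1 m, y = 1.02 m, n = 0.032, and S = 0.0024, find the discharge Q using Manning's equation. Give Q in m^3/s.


For a rectangular channel, the cross-sectional area A = b * y = 1.1 * 1.02 = 1.12 m^2.
The wetted perimeter P = b + 2y = 1.1 + 2*1.02 = 3.14 m.
Hydraulic radius R = A/P = 1.12/3.14 = 0.3573 m.
Velocity V = (1/n)*R^(2/3)*S^(1/2) = (1/0.032)*0.3573^(2/3)*0.0024^(1/2) = 0.7709 m/s.
Discharge Q = A * V = 1.12 * 0.7709 = 0.865 m^3/s.

0.865


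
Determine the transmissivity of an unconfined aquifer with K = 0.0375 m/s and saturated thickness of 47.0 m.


Transmissivity is defined as T = K * h.
T = 0.0375 * 47.0
  = 1.7625 m^2/s.

1.7625


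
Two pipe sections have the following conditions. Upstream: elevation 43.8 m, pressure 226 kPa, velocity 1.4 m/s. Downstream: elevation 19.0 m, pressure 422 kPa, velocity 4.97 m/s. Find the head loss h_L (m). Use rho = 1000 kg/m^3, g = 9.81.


Total head at each section: H = z + p/(rho*g) + V^2/(2g).
H1 = 43.8 + 226*1000/(1000*9.81) + 1.4^2/(2*9.81)
   = 43.8 + 23.038 + 0.0999
   = 66.938 m.
H2 = 19.0 + 422*1000/(1000*9.81) + 4.97^2/(2*9.81)
   = 19.0 + 43.017 + 1.259
   = 63.276 m.
h_L = H1 - H2 = 66.938 - 63.276 = 3.661 m.

3.661


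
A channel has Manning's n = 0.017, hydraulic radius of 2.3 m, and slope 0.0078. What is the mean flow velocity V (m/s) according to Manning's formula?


Manning's equation gives V = (1/n) * R^(2/3) * S^(1/2).
First, compute R^(2/3) = 2.3^(2/3) = 1.7424.
Next, S^(1/2) = 0.0078^(1/2) = 0.088318.
Then 1/n = 1/0.017 = 58.82.
V = 58.82 * 1.7424 * 0.088318 = 9.0521 m/s.

9.0521


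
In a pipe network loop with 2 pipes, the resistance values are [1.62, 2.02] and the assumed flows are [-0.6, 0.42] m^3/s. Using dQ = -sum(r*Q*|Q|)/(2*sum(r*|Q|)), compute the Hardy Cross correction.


Numerator terms (r*Q*|Q|): 1.62*-0.6*|-0.6| = -0.5832; 2.02*0.42*|0.42| = 0.3563.
Sum of numerator = -0.2269.
Denominator terms (r*|Q|): 1.62*|-0.6| = 0.972; 2.02*|0.42| = 0.8484.
2 * sum of denominator = 2 * 1.8204 = 3.6408.
dQ = --0.2269 / 3.6408 = 0.0623 m^3/s.

0.0623


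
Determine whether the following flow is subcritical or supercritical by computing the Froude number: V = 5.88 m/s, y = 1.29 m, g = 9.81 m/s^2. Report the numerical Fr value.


The Froude number is defined as Fr = V / sqrt(g*y).
g*y = 9.81 * 1.29 = 12.6549.
sqrt(g*y) = sqrt(12.6549) = 3.5574.
Fr = 5.88 / 3.5574 = 1.6529.
Since Fr > 1, the flow is supercritical.

1.6529


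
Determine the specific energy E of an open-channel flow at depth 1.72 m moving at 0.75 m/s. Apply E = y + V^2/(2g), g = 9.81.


Specific energy E = y + V^2/(2g).
Velocity head = V^2/(2g) = 0.75^2 / (2*9.81) = 0.5625 / 19.62 = 0.0287 m.
E = 1.72 + 0.0287 = 1.7487 m.

1.7487


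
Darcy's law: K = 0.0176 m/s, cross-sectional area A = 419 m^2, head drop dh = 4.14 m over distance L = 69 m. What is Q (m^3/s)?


Darcy's law: Q = K * A * i, where i = dh/L.
Hydraulic gradient i = 4.14 / 69 = 0.06.
Q = 0.0176 * 419 * 0.06
  = 0.4425 m^3/s.

0.4425


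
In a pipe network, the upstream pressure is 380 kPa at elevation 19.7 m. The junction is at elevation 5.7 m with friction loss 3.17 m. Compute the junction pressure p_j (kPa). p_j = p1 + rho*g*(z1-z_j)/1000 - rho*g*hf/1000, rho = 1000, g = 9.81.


Junction pressure: p_j = p1 + rho*g*(z1 - z_j)/1000 - rho*g*hf/1000.
Elevation term = 1000*9.81*(19.7 - 5.7)/1000 = 137.34 kPa.
Friction term = 1000*9.81*3.17/1000 = 31.098 kPa.
p_j = 380 + 137.34 - 31.098 = 486.24 kPa.

486.24


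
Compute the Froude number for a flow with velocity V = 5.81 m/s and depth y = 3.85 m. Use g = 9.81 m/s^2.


The Froude number is defined as Fr = V / sqrt(g*y).
g*y = 9.81 * 3.85 = 37.7685.
sqrt(g*y) = sqrt(37.7685) = 6.1456.
Fr = 5.81 / 6.1456 = 0.9454.

0.9454


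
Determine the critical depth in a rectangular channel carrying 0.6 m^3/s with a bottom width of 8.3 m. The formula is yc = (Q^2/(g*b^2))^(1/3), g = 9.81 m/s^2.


Using yc = (Q^2 / (g * b^2))^(1/3):
Q^2 = 0.6^2 = 0.36.
g * b^2 = 9.81 * 8.3^2 = 9.81 * 68.89 = 675.81.
Q^2 / (g*b^2) = 0.36 / 675.81 = 0.0005.
yc = 0.0005^(1/3) = 0.0811 m.

0.0811


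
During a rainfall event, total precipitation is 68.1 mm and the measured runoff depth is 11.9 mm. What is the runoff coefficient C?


The runoff coefficient C = runoff depth / rainfall depth.
C = 11.9 / 68.1
  = 0.1747.

0.1747


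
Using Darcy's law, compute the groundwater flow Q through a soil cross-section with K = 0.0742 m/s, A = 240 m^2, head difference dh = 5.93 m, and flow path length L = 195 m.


Darcy's law: Q = K * A * i, where i = dh/L.
Hydraulic gradient i = 5.93 / 195 = 0.03041.
Q = 0.0742 * 240 * 0.03041
  = 0.5415 m^3/s.

0.5415


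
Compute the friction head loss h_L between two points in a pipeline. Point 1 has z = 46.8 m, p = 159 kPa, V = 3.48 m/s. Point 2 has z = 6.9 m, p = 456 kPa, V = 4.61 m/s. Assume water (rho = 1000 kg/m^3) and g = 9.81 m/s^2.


Total head at each section: H = z + p/(rho*g) + V^2/(2g).
H1 = 46.8 + 159*1000/(1000*9.81) + 3.48^2/(2*9.81)
   = 46.8 + 16.208 + 0.6172
   = 63.625 m.
H2 = 6.9 + 456*1000/(1000*9.81) + 4.61^2/(2*9.81)
   = 6.9 + 46.483 + 1.0832
   = 54.466 m.
h_L = H1 - H2 = 63.625 - 54.466 = 9.159 m.

9.159


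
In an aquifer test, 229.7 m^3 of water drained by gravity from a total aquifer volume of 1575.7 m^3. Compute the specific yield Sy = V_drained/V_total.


Specific yield Sy = Volume drained / Total volume.
Sy = 229.7 / 1575.7
   = 0.1458.

0.1458


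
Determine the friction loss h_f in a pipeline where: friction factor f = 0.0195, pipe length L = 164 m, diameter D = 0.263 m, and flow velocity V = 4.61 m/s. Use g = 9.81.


Darcy-Weisbach equation: h_f = f * (L/D) * V^2/(2g).
f * L/D = 0.0195 * 164/0.263 = 12.1597.
V^2/(2g) = 4.61^2 / (2*9.81) = 21.2521 / 19.62 = 1.0832 m.
h_f = 12.1597 * 1.0832 = 13.171 m.

13.171


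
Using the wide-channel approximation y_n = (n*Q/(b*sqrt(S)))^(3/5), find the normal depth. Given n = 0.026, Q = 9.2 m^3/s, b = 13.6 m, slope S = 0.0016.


We use the wide-channel approximation y_n = (n*Q/(b*sqrt(S)))^(3/5).
sqrt(S) = sqrt(0.0016) = 0.04.
Numerator: n*Q = 0.026 * 9.2 = 0.2392.
Denominator: b*sqrt(S) = 13.6 * 0.04 = 0.544.
arg = 0.4397.
y_n = 0.4397^(3/5) = 0.6108 m.

0.6108


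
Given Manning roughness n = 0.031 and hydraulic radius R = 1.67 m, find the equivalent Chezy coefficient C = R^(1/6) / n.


The Chezy coefficient relates to Manning's n through C = R^(1/6) / n.
R^(1/6) = 1.67^(1/6) = 1.08923.
C = 1.08923 / 0.031 = 35.14 m^(1/2)/s.

35.14


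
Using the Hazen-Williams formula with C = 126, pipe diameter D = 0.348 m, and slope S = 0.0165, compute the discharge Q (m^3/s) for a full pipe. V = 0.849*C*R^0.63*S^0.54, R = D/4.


For a full circular pipe, R = D/4 = 0.348/4 = 0.087 m.
V = 0.849 * 126 * 0.087^0.63 * 0.0165^0.54
  = 0.849 * 126 * 0.214732 * 0.109004
  = 2.5039 m/s.
Pipe area A = pi*D^2/4 = pi*0.348^2/4 = 0.0951 m^2.
Q = A * V = 0.0951 * 2.5039 = 0.2382 m^3/s.

0.2382


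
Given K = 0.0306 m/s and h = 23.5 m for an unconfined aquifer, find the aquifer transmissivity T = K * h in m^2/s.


Transmissivity is defined as T = K * h.
T = 0.0306 * 23.5
  = 0.7191 m^2/s.

0.7191


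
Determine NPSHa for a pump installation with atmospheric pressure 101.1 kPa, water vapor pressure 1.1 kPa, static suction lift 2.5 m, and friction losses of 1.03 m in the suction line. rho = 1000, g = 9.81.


NPSHa = p_atm/(rho*g) - z_s - hf_s - p_vap/(rho*g).
p_atm/(rho*g) = 101.1*1000 / (1000*9.81) = 10.306 m.
p_vap/(rho*g) = 1.1*1000 / (1000*9.81) = 0.112 m.
NPSHa = 10.306 - 2.5 - 1.03 - 0.112
      = 6.66 m.

6.66


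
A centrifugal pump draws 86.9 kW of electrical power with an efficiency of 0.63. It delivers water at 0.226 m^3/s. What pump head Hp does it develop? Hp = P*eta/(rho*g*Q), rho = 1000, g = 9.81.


Pump head formula: Hp = P * eta / (rho * g * Q).
Numerator: P * eta = 86.9 * 1000 * 0.63 = 54747.0 W.
Denominator: rho * g * Q = 1000 * 9.81 * 0.226 = 2217.06.
Hp = 54747.0 / 2217.06 = 24.69 m.

24.69


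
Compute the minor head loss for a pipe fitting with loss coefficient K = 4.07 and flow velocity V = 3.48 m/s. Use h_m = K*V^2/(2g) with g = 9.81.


Minor loss formula: h_m = K * V^2/(2g).
V^2 = 3.48^2 = 12.1104.
V^2/(2g) = 12.1104 / 19.62 = 0.6172 m.
h_m = 4.07 * 0.6172 = 2.5122 m.

2.5122


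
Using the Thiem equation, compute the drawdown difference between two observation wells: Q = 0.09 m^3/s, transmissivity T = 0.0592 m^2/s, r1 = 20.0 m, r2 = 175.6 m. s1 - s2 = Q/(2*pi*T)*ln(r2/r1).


Thiem equation: s1 - s2 = Q/(2*pi*T) * ln(r2/r1).
ln(r2/r1) = ln(175.6/20.0) = 2.1725.
Q/(2*pi*T) = 0.09 / (2*pi*0.0592) = 0.09 / 0.372 = 0.242.
s1 - s2 = 0.242 * 2.1725 = 0.5256 m.

0.5256


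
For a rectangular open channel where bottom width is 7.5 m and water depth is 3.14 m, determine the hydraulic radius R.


For a rectangular section:
Flow area A = b * y = 7.5 * 3.14 = 23.55 m^2.
Wetted perimeter P = b + 2y = 7.5 + 2*3.14 = 13.78 m.
Hydraulic radius R = A/P = 23.55 / 13.78 = 1.709 m.

1.709


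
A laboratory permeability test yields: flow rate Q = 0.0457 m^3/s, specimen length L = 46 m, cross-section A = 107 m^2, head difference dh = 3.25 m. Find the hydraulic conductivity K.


From K = Q*L / (A*dh):
Numerator: Q*L = 0.0457 * 46 = 2.1022.
Denominator: A*dh = 107 * 3.25 = 347.75.
K = 2.1022 / 347.75 = 0.006045 m/s.

0.006045


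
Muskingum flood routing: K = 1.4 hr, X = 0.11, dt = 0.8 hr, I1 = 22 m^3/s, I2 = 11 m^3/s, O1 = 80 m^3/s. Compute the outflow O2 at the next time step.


Muskingum coefficients:
denom = 2*K*(1-X) + dt = 2*1.4*(1-0.11) + 0.8 = 3.292.
C0 = (dt - 2*K*X)/denom = (0.8 - 2*1.4*0.11)/3.292 = 0.1495.
C1 = (dt + 2*K*X)/denom = (0.8 + 2*1.4*0.11)/3.292 = 0.3366.
C2 = (2*K*(1-X) - dt)/denom = 0.514.
O2 = C0*I2 + C1*I1 + C2*O1
   = 0.1495*11 + 0.3366*22 + 0.514*80
   = 50.17 m^3/s.

50.17


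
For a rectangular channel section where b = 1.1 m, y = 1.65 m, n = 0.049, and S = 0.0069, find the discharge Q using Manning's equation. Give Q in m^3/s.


For a rectangular channel, the cross-sectional area A = b * y = 1.1 * 1.65 = 1.81 m^2.
The wetted perimeter P = b + 2y = 1.1 + 2*1.65 = 4.4 m.
Hydraulic radius R = A/P = 1.81/4.4 = 0.4125 m.
Velocity V = (1/n)*R^(2/3)*S^(1/2) = (1/0.049)*0.4125^(2/3)*0.0069^(1/2) = 0.9394 m/s.
Discharge Q = A * V = 1.81 * 0.9394 = 1.705 m^3/s.

1.705


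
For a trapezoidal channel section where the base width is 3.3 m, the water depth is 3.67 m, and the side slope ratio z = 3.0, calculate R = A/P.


For a trapezoidal section with side slope z:
A = (b + z*y)*y = (3.3 + 3.0*3.67)*3.67 = 52.518 m^2.
P = b + 2*y*sqrt(1 + z^2) = 3.3 + 2*3.67*sqrt(1 + 3.0^2) = 26.511 m.
R = A/P = 52.518 / 26.511 = 1.981 m.

1.981


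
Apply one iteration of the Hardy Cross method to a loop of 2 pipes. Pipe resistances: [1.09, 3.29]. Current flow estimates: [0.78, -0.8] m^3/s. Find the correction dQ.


Numerator terms (r*Q*|Q|): 1.09*0.78*|0.78| = 0.6632; 3.29*-0.8*|-0.8| = -2.1056.
Sum of numerator = -1.4424.
Denominator terms (r*|Q|): 1.09*|0.78| = 0.8502; 3.29*|-0.8| = 2.632.
2 * sum of denominator = 2 * 3.4822 = 6.9644.
dQ = --1.4424 / 6.9644 = 0.2071 m^3/s.

0.2071


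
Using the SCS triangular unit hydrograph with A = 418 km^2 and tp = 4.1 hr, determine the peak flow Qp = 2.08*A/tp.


SCS formula: Qp = 2.08 * A / tp.
Qp = 2.08 * 418 / 4.1
   = 869.44 / 4.1
   = 212.06 m^3/s per cm.

212.06


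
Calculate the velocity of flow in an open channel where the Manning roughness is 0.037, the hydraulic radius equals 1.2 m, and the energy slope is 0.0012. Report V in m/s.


Manning's equation gives V = (1/n) * R^(2/3) * S^(1/2).
First, compute R^(2/3) = 1.2^(2/3) = 1.1292.
Next, S^(1/2) = 0.0012^(1/2) = 0.034641.
Then 1/n = 1/0.037 = 27.03.
V = 27.03 * 1.1292 * 0.034641 = 1.0572 m/s.

1.0572
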